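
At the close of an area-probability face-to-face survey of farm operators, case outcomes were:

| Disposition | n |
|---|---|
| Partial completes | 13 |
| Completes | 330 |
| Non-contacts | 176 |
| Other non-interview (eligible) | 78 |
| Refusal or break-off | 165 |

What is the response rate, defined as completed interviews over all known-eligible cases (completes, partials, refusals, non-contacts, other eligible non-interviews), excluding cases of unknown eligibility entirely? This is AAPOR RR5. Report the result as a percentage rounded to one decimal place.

Num = 330
Denom = 330 + 13 + 165 + 176 + 78 = 762
RR5 = 330 / 762 = 0.4331

43.3%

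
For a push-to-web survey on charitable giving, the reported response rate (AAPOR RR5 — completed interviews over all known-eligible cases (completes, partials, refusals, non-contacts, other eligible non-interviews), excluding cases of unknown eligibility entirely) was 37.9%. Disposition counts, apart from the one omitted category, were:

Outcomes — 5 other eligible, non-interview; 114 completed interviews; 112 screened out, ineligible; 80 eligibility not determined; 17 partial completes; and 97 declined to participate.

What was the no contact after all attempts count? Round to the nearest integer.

RR5 = 114 / D = 0.379
D = 114 / 0.379 = 300.8
Rest of base = 233
no contact after all attempts = 300.8 − 233 ≈ 68

68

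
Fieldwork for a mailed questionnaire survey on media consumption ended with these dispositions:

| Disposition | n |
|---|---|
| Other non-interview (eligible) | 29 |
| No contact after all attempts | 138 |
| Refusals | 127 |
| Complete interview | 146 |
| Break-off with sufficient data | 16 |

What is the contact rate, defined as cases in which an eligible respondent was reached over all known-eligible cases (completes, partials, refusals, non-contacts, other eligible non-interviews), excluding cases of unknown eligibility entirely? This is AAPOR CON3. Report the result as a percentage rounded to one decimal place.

Numerator: 146 + 16 + 127 + 29 = 318
Base: 146 + 16 + 127 + 138 + 29 = 456
CON3 = 318 / 456 = 0.6974

69.7%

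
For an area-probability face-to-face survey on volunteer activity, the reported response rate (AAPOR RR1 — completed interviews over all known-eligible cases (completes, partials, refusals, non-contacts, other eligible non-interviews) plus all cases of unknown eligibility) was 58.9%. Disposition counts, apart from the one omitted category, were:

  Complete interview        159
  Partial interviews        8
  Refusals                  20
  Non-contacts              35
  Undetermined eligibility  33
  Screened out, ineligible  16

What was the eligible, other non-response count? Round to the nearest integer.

15

RR1 = 159 / D = 0.589
D = 159 / 0.589 = 269.9
Rest of base = 255
eligible, other non-response = 269.9 − 255 ≈ 15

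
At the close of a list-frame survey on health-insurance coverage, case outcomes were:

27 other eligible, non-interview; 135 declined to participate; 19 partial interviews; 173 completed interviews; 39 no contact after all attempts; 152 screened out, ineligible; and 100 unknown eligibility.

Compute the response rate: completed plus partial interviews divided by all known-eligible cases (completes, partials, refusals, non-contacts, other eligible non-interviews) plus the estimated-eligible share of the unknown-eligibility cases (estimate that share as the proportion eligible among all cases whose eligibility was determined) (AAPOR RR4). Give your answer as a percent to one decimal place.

Numerator: 173 + 19 = 192
Known eligible: 173 + 19 + 135 + 39 + 27 = 393
e = 393 / (393 + 152) = 393 / 545 = 0.7211
e × U: 0.7211 × 100 = 72.11
Base: 393 + 72.11 = 465.11
RR4 = 192 / 465.11 = 0.4128

41.3%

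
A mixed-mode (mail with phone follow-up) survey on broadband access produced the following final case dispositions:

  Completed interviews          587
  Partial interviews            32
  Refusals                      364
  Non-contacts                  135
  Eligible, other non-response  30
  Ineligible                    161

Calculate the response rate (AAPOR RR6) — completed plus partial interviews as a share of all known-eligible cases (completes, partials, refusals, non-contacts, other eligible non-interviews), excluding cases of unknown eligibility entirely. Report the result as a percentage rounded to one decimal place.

53.9%

Top → 587 + 32 = 619
Denom → 587 + 32 + 364 + 135 + 30 = 1148
RR6 = 619 / 1148 = 0.5392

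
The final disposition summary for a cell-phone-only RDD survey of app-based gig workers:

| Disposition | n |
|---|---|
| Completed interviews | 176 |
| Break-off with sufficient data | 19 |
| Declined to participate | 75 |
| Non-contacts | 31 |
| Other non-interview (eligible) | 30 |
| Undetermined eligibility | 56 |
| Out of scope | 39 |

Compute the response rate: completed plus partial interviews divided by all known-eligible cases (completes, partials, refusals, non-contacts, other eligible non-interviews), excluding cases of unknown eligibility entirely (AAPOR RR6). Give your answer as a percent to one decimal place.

Top = 176 + 19 = 195
Base = 176 + 19 + 75 + 31 + 30 = 331
RR6 = 195 / 331 = 0.5891

58.9%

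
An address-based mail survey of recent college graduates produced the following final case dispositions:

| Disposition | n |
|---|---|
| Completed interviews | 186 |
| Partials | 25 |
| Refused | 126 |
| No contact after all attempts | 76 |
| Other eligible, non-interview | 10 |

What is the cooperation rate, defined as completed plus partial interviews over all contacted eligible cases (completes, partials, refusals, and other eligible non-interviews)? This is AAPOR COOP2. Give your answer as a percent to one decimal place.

60.8%

Top: 186 + 25 = 211
Denominator: 186 + 25 + 126 + 10 = 347
COOP2 = 211 / 347 = 0.6081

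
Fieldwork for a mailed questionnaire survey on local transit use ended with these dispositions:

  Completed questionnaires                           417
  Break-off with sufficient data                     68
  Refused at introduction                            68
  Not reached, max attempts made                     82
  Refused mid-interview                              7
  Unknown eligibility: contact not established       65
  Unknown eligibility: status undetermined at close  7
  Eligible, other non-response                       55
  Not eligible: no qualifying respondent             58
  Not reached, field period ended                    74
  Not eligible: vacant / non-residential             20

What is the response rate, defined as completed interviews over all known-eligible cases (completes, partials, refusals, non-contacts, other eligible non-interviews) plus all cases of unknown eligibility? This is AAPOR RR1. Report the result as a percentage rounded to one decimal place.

Refused = 68 + 7 = 75
No contact after all attempts = 74 + 82 = 156
Undetermined eligibility = 65 + 7 = 72
Out of scope = 58 + 20 = 78
Top → 417
Denom → 417 + 68 + 75 + 156 + 55 + 72 = 843
RR1 = 417 / 843 = 0.4947

49.5%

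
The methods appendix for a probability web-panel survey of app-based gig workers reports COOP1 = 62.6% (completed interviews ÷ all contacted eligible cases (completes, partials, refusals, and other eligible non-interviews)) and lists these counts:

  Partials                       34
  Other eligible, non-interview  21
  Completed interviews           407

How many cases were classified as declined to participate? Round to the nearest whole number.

188

COOP1 = 407 / D = 0.626
D = 407 / 0.626 = 650.2
Other denominator terms total 462
declined to participate = 650.2 − 462 ≈ 188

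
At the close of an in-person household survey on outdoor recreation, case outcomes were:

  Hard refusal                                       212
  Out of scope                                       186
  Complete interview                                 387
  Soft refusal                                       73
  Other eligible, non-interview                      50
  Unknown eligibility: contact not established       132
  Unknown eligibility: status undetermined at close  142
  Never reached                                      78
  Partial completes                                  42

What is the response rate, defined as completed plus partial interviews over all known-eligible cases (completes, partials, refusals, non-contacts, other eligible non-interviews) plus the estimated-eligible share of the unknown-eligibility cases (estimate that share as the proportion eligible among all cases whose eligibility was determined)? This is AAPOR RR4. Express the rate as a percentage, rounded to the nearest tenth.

40.2%

Refusal or break-off = 212 + 73 = 285
Unknown eligibility = 132 + 142 = 274
Top → 387 + 42 = 429
Eligible (known) → 387 + 42 + 285 + 78 + 50 = 842
e = 842 / (842 + 186) = 842 / 1028 = 0.8191
Eligible share of unknowns → 0.8191 × 274 = 224.43
Denom → 842 + 224.43 = 1066.43
RR4 = 429 / 1066.43 = 0.4023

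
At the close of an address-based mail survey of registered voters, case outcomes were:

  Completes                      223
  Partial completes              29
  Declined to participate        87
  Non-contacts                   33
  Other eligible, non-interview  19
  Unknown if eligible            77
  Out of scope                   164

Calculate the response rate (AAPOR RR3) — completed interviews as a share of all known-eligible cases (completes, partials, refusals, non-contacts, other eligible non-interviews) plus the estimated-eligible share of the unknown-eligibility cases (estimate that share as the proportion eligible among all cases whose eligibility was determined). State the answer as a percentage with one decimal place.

50.1%

Num: 223
Eligible (known): 223 + 29 + 87 + 33 + 19 = 391
e = 391 / (391 + 164) = 391 / 555 = 0.7045
e × U: 0.7045 × 77 = 54.25
Denom: 391 + 54.25 = 445.25
RR3 = 223 / 445.25 = 0.5008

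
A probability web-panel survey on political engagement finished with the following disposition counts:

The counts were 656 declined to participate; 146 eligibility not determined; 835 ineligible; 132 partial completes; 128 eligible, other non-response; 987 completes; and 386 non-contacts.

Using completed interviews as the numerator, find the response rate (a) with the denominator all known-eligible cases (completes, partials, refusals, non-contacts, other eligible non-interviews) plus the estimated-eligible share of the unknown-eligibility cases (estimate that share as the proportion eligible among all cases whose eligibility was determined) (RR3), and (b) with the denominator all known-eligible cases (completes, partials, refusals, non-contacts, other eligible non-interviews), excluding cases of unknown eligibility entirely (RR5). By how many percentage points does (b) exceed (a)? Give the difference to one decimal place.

1.9

Top → 987
Determined eligible → 987 + 132 + 656 + 386 + 128 = 2289
e = 2289 / (2289 + 835) = 2289 / 3124 = 0.7327
Eligible share of unknowns → 0.7327 × 146 = 106.97
Denominator → 2289 + 106.97 = 2395.97
RR3 = 987 / 2395.97 = 0.4119
Denominator → 987 + 132 + 656 + 386 + 128 = 2289
RR5 = 987 / 2289 = 0.4312
Difference = 43.12 − 41.19 = 1.93 percentage points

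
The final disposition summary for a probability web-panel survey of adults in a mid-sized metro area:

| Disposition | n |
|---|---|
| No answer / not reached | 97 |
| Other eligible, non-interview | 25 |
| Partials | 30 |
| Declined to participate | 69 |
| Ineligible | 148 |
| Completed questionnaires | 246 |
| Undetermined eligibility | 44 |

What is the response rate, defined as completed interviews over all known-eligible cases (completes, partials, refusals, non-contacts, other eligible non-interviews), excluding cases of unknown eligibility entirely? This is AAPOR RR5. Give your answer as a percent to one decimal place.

Numerator: 246
Denominator: 246 + 30 + 69 + 97 + 25 = 467
RR5 = 246 / 467 = 0.5268

52.7%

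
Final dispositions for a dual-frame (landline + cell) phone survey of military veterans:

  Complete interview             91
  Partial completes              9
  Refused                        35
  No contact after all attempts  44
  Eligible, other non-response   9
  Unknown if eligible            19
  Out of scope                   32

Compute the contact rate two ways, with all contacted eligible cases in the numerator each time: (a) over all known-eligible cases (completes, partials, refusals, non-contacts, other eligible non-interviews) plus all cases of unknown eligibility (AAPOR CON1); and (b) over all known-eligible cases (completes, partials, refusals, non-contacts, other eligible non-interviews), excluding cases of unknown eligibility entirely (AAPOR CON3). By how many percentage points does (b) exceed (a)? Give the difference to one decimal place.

Numerator: 91 + 9 + 35 + 9 = 144
Denominator: 91 + 9 + 35 + 44 + 9 + 19 = 207
CON1 = 144 / 207 = 0.6957
Denominator: 91 + 9 + 35 + 44 + 9 = 188
CON3 = 144 / 188 = 0.7660
Difference = 76.60 − 69.57 = 7.03 percentage points

7.0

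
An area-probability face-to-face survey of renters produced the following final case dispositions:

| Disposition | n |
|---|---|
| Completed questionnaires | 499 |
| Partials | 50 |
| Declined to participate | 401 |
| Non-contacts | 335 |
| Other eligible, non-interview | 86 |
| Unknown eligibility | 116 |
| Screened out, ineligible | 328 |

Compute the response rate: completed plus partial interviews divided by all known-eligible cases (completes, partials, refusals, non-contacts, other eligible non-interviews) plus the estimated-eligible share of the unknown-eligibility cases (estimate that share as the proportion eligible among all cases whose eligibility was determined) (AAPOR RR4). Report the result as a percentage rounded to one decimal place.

37.5%

Top → 499 + 50 = 549
Eligible (known) → 499 + 50 + 401 + 335 + 86 = 1371
e = 1371 / (1371 + 328) = 1371 / 1699 = 0.8069
e × U → 0.8069 × 116 = 93.60
Base → 1371 + 93.60 = 1464.60
RR4 = 549 / 1464.60 = 0.3748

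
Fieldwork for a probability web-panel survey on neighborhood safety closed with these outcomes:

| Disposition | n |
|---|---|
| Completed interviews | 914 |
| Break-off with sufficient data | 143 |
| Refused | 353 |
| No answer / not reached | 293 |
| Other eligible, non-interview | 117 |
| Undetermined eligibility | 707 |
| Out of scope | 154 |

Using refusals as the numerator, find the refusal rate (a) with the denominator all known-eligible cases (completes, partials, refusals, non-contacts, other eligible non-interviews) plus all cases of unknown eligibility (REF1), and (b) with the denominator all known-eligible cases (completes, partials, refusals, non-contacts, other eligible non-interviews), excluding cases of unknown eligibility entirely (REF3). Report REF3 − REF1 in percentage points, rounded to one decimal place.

Numerator → 353
Denominator → 914 + 143 + 353 + 293 + 117 + 707 = 2527
REF1 = 353 / 2527 = 0.1397
Denominator → 914 + 143 + 353 + 293 + 117 = 1820
REF3 = 353 / 1820 = 0.1940
Difference = 19.40 − 13.97 = 5.43 percentage points

5.4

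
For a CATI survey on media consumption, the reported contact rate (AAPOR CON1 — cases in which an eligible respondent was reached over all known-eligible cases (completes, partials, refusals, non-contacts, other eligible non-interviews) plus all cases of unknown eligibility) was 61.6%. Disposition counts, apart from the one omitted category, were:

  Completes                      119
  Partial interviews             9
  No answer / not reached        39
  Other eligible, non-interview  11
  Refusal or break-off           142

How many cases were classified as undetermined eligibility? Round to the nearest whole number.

136

Top: 119 + 9 + 142 + 11 = 281
CON1 = 281 / D = 0.616
D = 281 / 0.616 = 456.2
Rest of base = 320
undetermined eligibility = 456.2 − 320 ≈ 136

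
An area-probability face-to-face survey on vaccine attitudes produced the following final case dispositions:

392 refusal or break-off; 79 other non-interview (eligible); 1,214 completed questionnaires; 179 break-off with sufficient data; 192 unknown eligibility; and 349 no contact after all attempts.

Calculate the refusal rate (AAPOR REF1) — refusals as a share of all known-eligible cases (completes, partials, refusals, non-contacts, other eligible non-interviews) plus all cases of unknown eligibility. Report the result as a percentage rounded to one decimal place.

Numerator → 392
Denominator → 1214 + 179 + 392 + 349 + 79 + 192 = 2405
REF1 = 392 / 2405 = 0.1630

16.3%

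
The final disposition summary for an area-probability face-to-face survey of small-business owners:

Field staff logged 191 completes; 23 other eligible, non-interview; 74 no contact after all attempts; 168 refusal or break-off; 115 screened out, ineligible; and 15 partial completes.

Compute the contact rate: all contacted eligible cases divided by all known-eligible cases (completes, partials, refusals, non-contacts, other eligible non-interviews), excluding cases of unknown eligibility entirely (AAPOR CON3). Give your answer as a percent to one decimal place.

84.3%

Num → 191 + 15 + 168 + 23 = 397
Denom → 191 + 15 + 168 + 74 + 23 = 471
CON3 = 397 / 471 = 0.8429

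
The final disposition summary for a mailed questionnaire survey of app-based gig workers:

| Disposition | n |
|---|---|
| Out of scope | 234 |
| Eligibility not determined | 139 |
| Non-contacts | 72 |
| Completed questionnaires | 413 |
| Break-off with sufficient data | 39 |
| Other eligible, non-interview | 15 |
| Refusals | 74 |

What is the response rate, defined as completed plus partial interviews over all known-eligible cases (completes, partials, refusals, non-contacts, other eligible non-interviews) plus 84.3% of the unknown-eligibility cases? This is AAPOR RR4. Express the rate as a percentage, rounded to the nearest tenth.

61.9%

Num → 413 + 39 = 452
Known eligible → 413 + 39 + 74 + 72 + 15 = 613
e × U → 0.8430 × 139 = 117.18
Denom → 613 + 117.18 = 730.18
RR4 = 452 / 730.18 = 0.6190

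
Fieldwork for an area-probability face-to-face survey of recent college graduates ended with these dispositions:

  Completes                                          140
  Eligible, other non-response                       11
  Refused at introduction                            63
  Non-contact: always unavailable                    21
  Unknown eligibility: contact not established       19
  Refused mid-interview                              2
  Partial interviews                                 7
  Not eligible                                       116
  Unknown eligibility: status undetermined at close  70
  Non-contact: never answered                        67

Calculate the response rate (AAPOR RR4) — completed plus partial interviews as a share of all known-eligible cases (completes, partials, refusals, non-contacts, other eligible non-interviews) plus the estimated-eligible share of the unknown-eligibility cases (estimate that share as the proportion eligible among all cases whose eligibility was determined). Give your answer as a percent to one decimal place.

Refusals = 63 + 2 = 65
No answer / not reached = 67 + 21 = 88
Unknown eligibility = 19 + 70 = 89
Numerator = 140 + 7 = 147
Known eligible = 140 + 7 + 65 + 88 + 11 = 311
e = 311 / (311 + 116) = 311 / 427 = 0.7283
e × U = 0.7283 × 89 = 64.82
Denom = 311 + 64.82 = 375.82
RR4 = 147 / 375.82 = 0.3911

39.1%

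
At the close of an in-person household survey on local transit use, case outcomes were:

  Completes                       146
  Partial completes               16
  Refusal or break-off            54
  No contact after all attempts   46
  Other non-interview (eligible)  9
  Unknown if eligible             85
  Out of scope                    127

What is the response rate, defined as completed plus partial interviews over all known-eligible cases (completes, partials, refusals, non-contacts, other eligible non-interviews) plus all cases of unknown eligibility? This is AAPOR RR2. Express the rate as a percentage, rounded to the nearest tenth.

45.5%

Top: 146 + 16 = 162
Base: 146 + 16 + 54 + 46 + 9 + 85 = 356
RR2 = 162 / 356 = 0.4551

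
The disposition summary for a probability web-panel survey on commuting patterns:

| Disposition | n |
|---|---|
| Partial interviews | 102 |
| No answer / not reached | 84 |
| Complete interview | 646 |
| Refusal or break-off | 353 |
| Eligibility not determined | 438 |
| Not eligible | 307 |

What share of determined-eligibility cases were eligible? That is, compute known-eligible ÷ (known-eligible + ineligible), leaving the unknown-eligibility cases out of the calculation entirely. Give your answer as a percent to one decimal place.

79.4%

Eligible (known) → 646 + 102 + 353 + 84 = 1185
e = 1185 / (1185 + 307) = 1185 / 1492 = 0.7942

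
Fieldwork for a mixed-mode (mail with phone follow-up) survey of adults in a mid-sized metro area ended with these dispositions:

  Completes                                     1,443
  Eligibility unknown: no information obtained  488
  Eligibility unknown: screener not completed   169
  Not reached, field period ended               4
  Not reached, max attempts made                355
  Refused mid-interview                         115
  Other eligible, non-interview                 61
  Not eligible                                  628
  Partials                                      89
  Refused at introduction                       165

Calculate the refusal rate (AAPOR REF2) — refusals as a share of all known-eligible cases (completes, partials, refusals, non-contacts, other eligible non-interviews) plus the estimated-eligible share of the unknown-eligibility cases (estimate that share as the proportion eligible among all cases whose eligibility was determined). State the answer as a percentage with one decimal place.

10.2%

Declined to participate = 165 + 115 = 280
Never reached = 4 + 355 = 359
Unknown if eligible = 169 + 488 = 657
Num: 280
Known eligible: 1443 + 89 + 280 + 359 + 61 = 2232
e = 2232 / (2232 + 628) = 2232 / 2860 = 0.7804
Eligible share of unknowns: 0.7804 × 657 = 512.72
Base: 2232 + 512.72 = 2744.72
REF2 = 280 / 2744.72 = 0.1020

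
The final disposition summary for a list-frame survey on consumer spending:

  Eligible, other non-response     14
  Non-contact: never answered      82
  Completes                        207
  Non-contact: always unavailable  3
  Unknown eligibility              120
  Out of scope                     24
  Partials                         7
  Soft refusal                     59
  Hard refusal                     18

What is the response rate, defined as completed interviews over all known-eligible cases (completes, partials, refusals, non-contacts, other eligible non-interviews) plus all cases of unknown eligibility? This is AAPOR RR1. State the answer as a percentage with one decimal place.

40.6%

Declined to participate = 18 + 59 = 77
Never reached = 82 + 3 = 85
Num = 207
Denom = 207 + 7 + 77 + 85 + 14 + 120 = 510
RR1 = 207 / 510 = 0.4059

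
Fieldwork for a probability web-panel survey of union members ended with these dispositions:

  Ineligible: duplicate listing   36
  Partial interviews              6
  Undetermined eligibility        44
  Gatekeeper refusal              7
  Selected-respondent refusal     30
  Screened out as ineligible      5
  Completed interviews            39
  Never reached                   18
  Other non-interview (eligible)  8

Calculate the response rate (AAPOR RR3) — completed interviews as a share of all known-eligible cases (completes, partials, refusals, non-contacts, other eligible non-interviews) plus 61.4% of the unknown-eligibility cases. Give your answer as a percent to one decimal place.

Refusal or break-off = 7 + 30 = 37
Not eligible = 5 + 36 = 41
Num → 39
Known eligible → 39 + 6 + 37 + 18 + 8 = 108
e × U → 0.6140 × 44 = 27.02
Denominator → 108 + 27.02 = 135.02
RR3 = 39 / 135.02 = 0.2888

28.9%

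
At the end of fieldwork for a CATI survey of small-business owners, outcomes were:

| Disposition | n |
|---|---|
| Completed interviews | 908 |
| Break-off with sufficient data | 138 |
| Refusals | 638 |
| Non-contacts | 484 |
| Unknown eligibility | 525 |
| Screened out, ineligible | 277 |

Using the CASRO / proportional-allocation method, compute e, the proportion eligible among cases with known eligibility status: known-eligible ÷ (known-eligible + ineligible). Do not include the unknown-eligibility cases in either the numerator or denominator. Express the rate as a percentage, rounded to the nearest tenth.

Eligible (known): 908 + 138 + 638 + 484 = 2168
e = 2168 / (2168 + 277) = 2168 / 2445 = 0.8867

88.7%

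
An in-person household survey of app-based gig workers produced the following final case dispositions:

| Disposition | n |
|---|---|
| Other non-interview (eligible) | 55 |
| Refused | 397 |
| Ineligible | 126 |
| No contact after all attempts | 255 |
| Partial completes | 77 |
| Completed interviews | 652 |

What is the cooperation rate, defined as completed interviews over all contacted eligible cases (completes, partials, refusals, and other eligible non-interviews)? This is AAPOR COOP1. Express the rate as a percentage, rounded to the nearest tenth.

Num = 652
Denom = 652 + 77 + 397 + 55 = 1181
COOP1 = 652 / 1181 = 0.5521

55.2%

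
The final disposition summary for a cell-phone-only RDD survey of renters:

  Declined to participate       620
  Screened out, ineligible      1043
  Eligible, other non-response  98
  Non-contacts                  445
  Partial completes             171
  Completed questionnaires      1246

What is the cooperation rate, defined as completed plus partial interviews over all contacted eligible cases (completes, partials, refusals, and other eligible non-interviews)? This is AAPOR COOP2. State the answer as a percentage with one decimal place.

66.4%

Top = 1246 + 171 = 1417
Denom = 1246 + 171 + 620 + 98 = 2135
COOP2 = 1417 / 2135 = 0.6637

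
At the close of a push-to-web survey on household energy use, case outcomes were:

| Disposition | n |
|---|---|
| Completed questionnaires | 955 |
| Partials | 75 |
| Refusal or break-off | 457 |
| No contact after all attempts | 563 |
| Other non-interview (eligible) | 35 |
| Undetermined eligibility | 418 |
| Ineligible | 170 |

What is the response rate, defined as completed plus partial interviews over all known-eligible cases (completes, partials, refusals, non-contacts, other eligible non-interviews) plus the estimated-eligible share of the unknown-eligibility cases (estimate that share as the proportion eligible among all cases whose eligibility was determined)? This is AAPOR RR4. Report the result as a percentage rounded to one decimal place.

41.7%

Numerator = 955 + 75 = 1030
Known eligible = 955 + 75 + 457 + 563 + 35 = 2085
e = 2085 / (2085 + 170) = 2085 / 2255 = 0.9246
Estimated eligible among unknowns = 0.9246 × 418 = 386.48
Denom = 2085 + 386.48 = 2471.48
RR4 = 1030 / 2471.48 = 0.4168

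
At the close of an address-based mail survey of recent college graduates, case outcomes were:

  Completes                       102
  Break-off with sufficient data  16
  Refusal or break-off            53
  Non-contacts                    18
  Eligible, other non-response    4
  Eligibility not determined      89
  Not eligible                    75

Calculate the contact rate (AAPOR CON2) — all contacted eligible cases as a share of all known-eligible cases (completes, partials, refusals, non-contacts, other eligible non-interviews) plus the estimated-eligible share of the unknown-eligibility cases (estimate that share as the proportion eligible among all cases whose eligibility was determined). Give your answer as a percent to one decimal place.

Top → 102 + 16 + 53 + 4 = 175
Eligible (known) → 102 + 16 + 53 + 18 + 4 = 193
e = 193 / (193 + 75) = 193 / 268 = 0.7201
Estimated eligible among unknowns → 0.7201 × 89 = 64.09
Denom → 193 + 64.09 = 257.09
CON2 = 175 / 257.09 = 0.6807

68.1%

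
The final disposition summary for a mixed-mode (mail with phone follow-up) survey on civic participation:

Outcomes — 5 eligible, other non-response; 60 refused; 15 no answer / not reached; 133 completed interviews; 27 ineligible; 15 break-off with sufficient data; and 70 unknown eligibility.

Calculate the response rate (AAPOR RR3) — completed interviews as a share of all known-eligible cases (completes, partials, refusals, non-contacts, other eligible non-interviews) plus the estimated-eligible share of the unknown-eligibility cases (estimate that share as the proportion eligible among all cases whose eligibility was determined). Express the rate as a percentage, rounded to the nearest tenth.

Numerator: 133
Determined eligible: 133 + 15 + 60 + 15 + 5 = 228
e = 228 / (228 + 27) = 228 / 255 = 0.8941
Eligible share of unknowns: 0.8941 × 70 = 62.59
Denominator: 228 + 62.59 = 290.59
RR3 = 133 / 290.59 = 0.4577

45.8%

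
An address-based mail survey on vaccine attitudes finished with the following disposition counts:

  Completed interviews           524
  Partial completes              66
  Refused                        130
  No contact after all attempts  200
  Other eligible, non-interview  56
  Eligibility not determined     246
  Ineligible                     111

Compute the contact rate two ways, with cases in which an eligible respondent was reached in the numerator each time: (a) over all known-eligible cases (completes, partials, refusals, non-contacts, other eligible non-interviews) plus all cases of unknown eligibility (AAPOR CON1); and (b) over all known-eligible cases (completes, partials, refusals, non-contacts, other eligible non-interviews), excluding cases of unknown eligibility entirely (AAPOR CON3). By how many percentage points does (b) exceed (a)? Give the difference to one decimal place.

16.0

Numerator: 524 + 66 + 130 + 56 = 776
Denom: 524 + 66 + 130 + 200 + 56 + 246 = 1222
CON1 = 776 / 1222 = 0.6350
Denom: 524 + 66 + 130 + 200 + 56 = 976
CON3 = 776 / 976 = 0.7951
Difference = 79.51 − 63.50 = 16.01 percentage points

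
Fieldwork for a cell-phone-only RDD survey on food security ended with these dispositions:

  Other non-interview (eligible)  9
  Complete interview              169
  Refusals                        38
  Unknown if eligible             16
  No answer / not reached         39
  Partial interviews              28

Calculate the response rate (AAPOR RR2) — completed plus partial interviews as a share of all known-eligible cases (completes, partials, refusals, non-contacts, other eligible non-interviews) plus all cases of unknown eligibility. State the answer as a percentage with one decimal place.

65.9%

Numerator → 169 + 28 = 197
Denom → 169 + 28 + 38 + 39 + 9 + 16 = 299
RR2 = 197 / 299 = 0.6589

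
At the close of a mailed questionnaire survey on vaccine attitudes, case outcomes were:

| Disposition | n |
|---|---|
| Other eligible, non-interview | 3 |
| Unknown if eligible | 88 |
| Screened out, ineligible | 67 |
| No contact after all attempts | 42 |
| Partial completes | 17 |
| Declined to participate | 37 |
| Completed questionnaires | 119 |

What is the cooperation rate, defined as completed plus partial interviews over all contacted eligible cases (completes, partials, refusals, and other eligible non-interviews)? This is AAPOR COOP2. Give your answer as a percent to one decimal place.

Top → 119 + 17 = 136
Base → 119 + 17 + 37 + 3 = 176
COOP2 = 136 / 176 = 0.7727

77.3%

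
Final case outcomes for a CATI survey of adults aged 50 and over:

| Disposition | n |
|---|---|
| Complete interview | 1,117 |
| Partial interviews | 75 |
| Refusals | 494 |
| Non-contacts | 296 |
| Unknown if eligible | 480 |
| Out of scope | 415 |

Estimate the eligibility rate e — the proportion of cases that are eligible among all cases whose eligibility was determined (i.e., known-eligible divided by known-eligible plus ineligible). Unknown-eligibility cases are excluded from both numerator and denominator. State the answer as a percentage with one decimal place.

Eligible (known) → 1117 + 75 + 494 + 296 = 1982
e = 1982 / (1982 + 415) = 1982 / 2397 = 0.8269

82.7%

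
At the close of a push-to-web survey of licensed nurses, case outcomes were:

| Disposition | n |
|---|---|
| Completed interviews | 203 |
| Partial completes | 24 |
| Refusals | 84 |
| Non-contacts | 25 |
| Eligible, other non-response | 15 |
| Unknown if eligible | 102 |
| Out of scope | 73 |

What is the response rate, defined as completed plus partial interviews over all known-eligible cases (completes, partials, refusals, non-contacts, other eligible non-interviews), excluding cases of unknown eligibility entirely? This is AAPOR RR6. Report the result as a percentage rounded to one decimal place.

64.7%

Top = 203 + 24 = 227
Base = 203 + 24 + 84 + 25 + 15 = 351
RR6 = 227 / 351 = 0.6467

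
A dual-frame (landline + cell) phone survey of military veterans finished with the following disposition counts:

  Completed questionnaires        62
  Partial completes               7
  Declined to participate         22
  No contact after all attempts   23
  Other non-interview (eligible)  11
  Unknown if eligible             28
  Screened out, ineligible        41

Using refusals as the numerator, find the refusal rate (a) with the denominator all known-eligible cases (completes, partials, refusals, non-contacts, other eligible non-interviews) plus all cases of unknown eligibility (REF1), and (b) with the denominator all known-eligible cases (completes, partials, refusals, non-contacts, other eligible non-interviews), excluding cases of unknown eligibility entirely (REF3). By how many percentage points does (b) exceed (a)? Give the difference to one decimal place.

3.2

Top: 22
Denom: 62 + 7 + 22 + 23 + 11 + 28 = 153
REF1 = 22 / 153 = 0.1438
Denom: 62 + 7 + 22 + 23 + 11 = 125
REF3 = 22 / 125 = 0.1760
Difference = 17.60 − 14.38 = 3.22 percentage points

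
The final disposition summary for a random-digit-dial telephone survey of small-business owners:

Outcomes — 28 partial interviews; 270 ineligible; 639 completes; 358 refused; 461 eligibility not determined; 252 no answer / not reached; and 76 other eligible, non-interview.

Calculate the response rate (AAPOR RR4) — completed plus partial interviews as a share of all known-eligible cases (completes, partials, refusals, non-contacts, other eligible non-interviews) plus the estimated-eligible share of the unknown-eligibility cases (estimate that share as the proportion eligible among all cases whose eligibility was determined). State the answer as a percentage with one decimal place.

Numerator: 639 + 28 = 667
Eligible (known): 639 + 28 + 358 + 252 + 76 = 1353
e = 1353 / (1353 + 270) = 1353 / 1623 = 0.8336
e × U: 0.8336 × 461 = 384.29
Denominator: 1353 + 384.29 = 1737.29
RR4 = 667 / 1737.29 = 0.3839

38.4%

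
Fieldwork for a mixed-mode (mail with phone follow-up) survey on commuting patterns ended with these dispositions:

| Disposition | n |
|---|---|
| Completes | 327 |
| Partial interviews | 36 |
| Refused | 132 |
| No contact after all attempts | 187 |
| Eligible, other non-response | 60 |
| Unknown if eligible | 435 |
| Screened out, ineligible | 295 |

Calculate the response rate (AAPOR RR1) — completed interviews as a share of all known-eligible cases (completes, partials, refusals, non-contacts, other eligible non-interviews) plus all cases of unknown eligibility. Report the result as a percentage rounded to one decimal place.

Numerator: 327
Base: 327 + 36 + 132 + 187 + 60 + 435 = 1177
RR1 = 327 / 1177 = 0.2778

27.8%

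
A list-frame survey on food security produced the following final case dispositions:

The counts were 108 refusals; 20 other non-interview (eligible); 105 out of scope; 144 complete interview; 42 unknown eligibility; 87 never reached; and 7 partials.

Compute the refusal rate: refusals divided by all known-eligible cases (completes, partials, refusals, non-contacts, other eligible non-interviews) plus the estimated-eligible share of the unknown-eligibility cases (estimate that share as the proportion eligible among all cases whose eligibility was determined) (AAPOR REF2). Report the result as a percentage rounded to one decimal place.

27.1%

Num: 108
Determined eligible: 144 + 7 + 108 + 87 + 20 = 366
e = 366 / (366 + 105) = 366 / 471 = 0.7771
Eligible share of unknowns: 0.7771 × 42 = 32.64
Denominator: 366 + 32.64 = 398.64
REF2 = 108 / 398.64 = 0.2709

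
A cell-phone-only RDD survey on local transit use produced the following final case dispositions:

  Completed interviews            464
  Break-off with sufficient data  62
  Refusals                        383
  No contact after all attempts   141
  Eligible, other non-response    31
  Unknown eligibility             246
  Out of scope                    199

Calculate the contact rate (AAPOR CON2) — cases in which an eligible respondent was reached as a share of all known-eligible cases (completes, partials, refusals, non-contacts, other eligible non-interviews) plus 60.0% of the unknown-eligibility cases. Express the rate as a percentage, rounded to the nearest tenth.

Num = 464 + 62 + 383 + 31 = 940
Eligible (known) = 464 + 62 + 383 + 141 + 31 = 1081
Estimated eligible among unknowns = 0.6000 × 246 = 147.60
Denom = 1081 + 147.60 = 1228.60
CON2 = 940 / 1228.60 = 0.7651

76.5%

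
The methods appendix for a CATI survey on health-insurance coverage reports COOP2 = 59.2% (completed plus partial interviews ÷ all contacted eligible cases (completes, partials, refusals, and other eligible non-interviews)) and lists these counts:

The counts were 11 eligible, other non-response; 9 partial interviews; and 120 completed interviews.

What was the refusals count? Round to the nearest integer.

78

Num → 120 + 9 = 129
COOP2 = 129 / D = 0.592
D = 129 / 0.592 = 217.9
Other denominator terms total 140
refusals = 217.9 − 140 ≈ 78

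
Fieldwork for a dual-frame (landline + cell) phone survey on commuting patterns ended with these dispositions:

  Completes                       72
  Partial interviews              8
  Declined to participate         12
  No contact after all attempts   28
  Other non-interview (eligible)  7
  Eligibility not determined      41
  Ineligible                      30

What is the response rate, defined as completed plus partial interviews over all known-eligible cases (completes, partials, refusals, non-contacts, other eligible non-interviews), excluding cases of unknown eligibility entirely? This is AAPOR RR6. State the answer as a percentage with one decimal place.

Numerator → 72 + 8 = 80
Denom → 72 + 8 + 12 + 28 + 7 = 127
RR6 = 80 / 127 = 0.6299

63.0%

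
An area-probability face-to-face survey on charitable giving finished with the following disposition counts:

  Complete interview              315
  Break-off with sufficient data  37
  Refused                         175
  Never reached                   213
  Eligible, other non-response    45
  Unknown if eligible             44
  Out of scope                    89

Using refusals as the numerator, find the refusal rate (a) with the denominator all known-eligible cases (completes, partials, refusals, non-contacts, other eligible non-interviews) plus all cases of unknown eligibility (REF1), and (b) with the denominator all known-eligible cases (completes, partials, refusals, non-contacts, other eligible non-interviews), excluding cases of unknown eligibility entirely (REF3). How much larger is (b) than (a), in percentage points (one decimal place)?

1.2

Top: 175
Denominator: 315 + 37 + 175 + 213 + 45 + 44 = 829
REF1 = 175 / 829 = 0.2111
Denominator: 315 + 37 + 175 + 213 + 45 = 785
REF3 = 175 / 785 = 0.2229
Difference = 22.29 − 21.11 = 1.18 percentage points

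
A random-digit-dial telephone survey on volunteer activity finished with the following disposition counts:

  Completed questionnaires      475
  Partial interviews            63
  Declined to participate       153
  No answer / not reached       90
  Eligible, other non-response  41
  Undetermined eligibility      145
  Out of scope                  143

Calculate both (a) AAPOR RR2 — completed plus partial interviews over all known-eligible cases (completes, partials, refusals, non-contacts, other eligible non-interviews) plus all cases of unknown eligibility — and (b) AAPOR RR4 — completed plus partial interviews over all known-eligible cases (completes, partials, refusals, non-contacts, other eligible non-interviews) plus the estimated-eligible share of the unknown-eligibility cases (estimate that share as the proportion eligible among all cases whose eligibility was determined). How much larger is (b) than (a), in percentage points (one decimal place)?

Numerator = 475 + 63 = 538
Denominator = 475 + 63 + 153 + 90 + 41 + 145 = 967
RR2 = 538 / 967 = 0.5564
Known eligible = 475 + 63 + 153 + 90 + 41 = 822
e = 822 / (822 + 143) = 822 / 965 = 0.8518
e × U = 0.8518 × 145 = 123.51
Denominator = 822 + 123.51 = 945.51
RR4 = 538 / 945.51 = 0.5690
Difference = 56.90 − 55.64 = 1.26 percentage points

1.3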